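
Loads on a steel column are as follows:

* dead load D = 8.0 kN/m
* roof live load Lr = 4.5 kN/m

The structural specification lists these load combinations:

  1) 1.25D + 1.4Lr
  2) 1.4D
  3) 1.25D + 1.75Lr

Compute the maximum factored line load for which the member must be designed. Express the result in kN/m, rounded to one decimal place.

17.9 kN/m

1) 1.25(8.0) + 1.4(4.5) = 16.3
2) 1.4(8.0) = 11.2
3) 1.25(8.0) + 1.75(4.5) = 17.9
The controlling combination is 3, giving 17.9 kN/m.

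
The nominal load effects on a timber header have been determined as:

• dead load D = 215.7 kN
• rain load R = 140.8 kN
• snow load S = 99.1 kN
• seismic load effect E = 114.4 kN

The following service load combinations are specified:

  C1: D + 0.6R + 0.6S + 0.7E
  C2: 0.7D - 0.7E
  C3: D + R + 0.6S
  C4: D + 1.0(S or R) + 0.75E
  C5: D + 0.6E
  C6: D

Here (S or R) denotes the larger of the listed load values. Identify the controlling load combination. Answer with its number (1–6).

(S or R) → R = 140.8 kN.
C1: 1.0(215.7) + 0.6(140.8) + 0.6(99.1) + 0.7(114.4) = 439.72
C2: 0.7(215.7) - 0.7(114.4) = 70.91
C3: 1.0(215.7) + 1.0(140.8) + 0.6(99.1) = 415.96
C4: 1.0(215.7) + 1.0(140.8) + 0.75(114.4) = 442.30
C5: 1.0(215.7) + 0.6(114.4) = 284.34
C6: 1.0(215.7) = 215.70
The largest value is 442.30 kN from combination 4.

Combination 4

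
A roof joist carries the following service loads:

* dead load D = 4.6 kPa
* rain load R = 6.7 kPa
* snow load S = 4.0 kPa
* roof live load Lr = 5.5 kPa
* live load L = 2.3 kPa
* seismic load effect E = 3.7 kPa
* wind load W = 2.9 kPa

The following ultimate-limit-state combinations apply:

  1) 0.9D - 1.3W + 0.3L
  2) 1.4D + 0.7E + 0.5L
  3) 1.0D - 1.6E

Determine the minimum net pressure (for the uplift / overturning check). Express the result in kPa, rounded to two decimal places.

1) 0.9(4.6) - 1.3(2.9) + 0.3(2.3) = 4.14 - 3.77 + 0.69 = 1.06
2) 1.4(4.6) + 0.7(3.7) + 0.5(2.3) = 6.44 + 2.59 + 1.15 = 10.18
3) 1.0(4.6) - 1.6(3.7) = 4.60 - 5.92 = -1.32
Combination 3 gives the minimum: -1.32 kPa.

-1.32 kPa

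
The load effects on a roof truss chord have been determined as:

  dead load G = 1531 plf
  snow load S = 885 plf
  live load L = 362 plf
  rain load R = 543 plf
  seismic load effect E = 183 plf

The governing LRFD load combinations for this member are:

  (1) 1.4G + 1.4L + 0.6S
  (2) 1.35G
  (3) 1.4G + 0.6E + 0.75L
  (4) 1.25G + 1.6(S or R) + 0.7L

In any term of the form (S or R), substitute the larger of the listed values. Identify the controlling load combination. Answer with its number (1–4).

Combination 4

(S or R) → S = 885 plf.
(1) 1.4(1531) + 1.4(362) + 0.6(885) = 2143.4 + 506.8 + 531.0 = 3181.2
(2) 1.35(1531) = 2066.9
(3) 1.4(1531) + 0.6(183) + 0.75(362) = 2143.4 + 109.8 + 271.5 = 2524.7
(4) 1.25(1531) + 1.6(885) + 0.7(362) = 1913.8 + 1416.0 + 253.4 = 3583.2
The largest value is 3583.2 plf from combination 4.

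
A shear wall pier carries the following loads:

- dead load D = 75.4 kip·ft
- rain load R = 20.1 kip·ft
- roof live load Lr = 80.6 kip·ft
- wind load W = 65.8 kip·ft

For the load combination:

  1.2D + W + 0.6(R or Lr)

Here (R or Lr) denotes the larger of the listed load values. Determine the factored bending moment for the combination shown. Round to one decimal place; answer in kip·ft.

(R or Lr) → Lr = 80.6 kip·ft.
1.2(75.4) + 1.0(65.8) + 0.6(80.6) = 204.6
M_u = 204.6 kip·ft.

204.6 kip·ft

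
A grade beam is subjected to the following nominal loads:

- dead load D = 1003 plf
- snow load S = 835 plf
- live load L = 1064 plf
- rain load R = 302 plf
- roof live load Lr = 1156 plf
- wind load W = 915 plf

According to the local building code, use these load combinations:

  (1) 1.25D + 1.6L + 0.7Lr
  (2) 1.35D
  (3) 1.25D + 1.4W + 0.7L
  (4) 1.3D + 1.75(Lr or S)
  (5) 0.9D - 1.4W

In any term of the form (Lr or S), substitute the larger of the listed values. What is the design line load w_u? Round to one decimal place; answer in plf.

3765.4 plf

(Lr or S) → Lr = 1156 plf.
(1) 1.25(1003) + 1.6(1064) + 0.7(1156) = 1253.8 + 1702.4 + 809.2 = 3765.4
(2) 1.35(1003) = 1354.1
(3) 1.25(1003) + 1.4(915) + 0.7(1064) = 1253.8 + 1281.0 + 744.8 = 3279.6
(4) 1.3(1003) + 1.75(1156) = 1303.9 + 2023.0 = 3326.9
(5) 0.9(1003) - 1.4(915) = 902.7 - 1281.0 = -378.3
Combination 1 governs: w_u = 3765.4 plf.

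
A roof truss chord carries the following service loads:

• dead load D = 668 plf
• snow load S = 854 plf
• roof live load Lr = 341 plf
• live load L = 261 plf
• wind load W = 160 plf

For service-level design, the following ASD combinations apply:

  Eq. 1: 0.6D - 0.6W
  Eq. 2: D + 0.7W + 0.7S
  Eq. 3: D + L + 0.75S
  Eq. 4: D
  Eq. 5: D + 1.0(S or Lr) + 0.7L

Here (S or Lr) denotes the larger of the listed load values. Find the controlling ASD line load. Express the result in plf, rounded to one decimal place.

(S or Lr) → S = 854 plf.
Eq. 1: 0.6(668) - 0.6(160) = 400.8 - 96.0 = 304.8
Eq. 2: 1.0(668) + 0.7(160) + 0.7(854) = 668.0 + 112.0 + 597.8 = 1377.8
Eq. 3: 1.0(668) + 1.0(261) + 0.75(854) = 668.0 + 261.0 + 640.5 = 1569.5
Eq. 4: 1.0(668) = 668.0
Eq. 5: 1.0(668) + 1.0(854) + 0.7(261) = 668.0 + 854.0 + 182.7 = 1704.7
The controlling combination is 5, giving 1704.7 plf.

1704.7 plf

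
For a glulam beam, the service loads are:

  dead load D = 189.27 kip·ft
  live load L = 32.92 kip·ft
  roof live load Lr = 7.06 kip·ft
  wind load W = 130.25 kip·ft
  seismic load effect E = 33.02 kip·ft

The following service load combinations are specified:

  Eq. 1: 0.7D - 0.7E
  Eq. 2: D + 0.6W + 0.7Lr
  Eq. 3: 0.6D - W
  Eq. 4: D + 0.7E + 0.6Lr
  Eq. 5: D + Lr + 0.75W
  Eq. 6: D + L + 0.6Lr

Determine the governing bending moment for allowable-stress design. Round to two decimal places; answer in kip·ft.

Eq. 1: 0.7(189.27) - 0.7(33.02) = 132.49 - 23.11 = 109.38
Eq. 2: 1.0(189.27) + 0.6(130.25) + 0.7(7.06) = 189.27 + 78.15 + 4.94 = 272.36
Eq. 3: 0.6(189.27) - 1.0(130.25) = 113.56 - 130.25 = -16.69
Eq. 4: 1.0(189.27) + 0.7(33.02) + 0.6(7.06) = 189.27 + 23.11 + 4.24 = 216.62
Eq. 5: 1.0(189.27) + 1.0(7.06) + 0.75(130.25) = 189.27 + 7.06 + 97.69 = 294.02
Eq. 6: 1.0(189.27) + 1.0(32.92) + 0.6(7.06) = 189.27 + 32.92 + 4.24 = 226.43
Combination 5 governs: M = 294.02 kip·ft.

294.02 kip·ft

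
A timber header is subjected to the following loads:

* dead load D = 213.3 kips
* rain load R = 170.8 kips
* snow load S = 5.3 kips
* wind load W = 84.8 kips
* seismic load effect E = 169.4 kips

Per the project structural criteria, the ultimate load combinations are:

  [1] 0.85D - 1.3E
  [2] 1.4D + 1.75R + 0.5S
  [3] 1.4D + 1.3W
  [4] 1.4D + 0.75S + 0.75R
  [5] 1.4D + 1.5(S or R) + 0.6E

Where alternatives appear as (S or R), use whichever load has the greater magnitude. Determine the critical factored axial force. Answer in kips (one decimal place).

(S or R) → R = 170.8 kips.
[1] 0.85(213.3) - 1.3(169.4) = -38.9
[2] 1.4(213.3) + 1.75(170.8) + 0.5(5.3) = 600.2
[3] 1.4(213.3) + 1.3(84.8) = 408.9
[4] 1.4(213.3) + 0.75(5.3) + 0.75(170.8) = 430.7
[5] 1.4(213.3) + 1.5(170.8) + 0.6(169.4) = 656.5
Maximum is from combination 5.

656.5 kips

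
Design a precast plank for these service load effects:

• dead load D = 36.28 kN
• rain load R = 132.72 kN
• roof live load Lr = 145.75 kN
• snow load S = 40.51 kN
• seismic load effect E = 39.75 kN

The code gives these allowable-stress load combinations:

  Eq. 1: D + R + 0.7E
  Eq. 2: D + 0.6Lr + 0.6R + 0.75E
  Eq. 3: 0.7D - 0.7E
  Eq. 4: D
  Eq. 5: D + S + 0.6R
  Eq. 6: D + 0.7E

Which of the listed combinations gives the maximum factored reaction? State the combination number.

Eq. 1: 1.0(36.28) + 1.0(132.72) + 0.7(39.75) = 36.28 + 132.72 + 27.83 = 196.83
Eq. 2: 1.0(36.28) + 0.6(145.75) + 0.6(132.72) + 0.75(39.75) = 36.28 + 87.45 + 79.63 + 29.81 = 233.17
Eq. 3: 0.7(36.28) - 0.7(39.75) = 25.40 - 27.83 = -2.43
Eq. 4: 1.0(36.28) = 36.28
Eq. 5: 1.0(36.28) + 1.0(40.51) + 0.6(132.72) = 36.28 + 40.51 + 79.63 = 156.42
Eq. 6: 1.0(36.28) + 0.7(39.75) = 36.28 + 27.83 = 64.11
The largest value is 233.17 kN from combination 2.

Combination 2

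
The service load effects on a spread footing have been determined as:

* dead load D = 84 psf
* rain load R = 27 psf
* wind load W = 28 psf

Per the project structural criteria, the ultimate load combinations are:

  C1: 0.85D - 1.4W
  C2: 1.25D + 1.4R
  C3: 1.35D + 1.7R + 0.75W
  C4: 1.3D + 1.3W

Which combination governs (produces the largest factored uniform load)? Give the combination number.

C1: 0.85(84) - 1.4(28) = 71.40 - 39.20 = 32.20
C2: 1.25(84) + 1.4(27) = 105.00 + 37.80 = 142.80
C3: 1.35(84) + 1.7(27) + 0.75(28) = 113.40 + 45.90 + 21.00 = 180.30
C4: 1.3(84) + 1.3(28) = 109.20 + 36.40 = 145.60
The largest value is 180.30 psf from combination 3.

Combination 3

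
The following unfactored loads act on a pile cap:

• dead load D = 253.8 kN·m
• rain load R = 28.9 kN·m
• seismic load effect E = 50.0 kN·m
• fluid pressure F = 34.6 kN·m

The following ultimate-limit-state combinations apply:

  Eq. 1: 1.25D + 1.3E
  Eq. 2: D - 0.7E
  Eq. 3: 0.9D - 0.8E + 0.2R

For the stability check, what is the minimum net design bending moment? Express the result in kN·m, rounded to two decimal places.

194.20 kN·m

Eq. 1: 1.25(253.8) + 1.3(50.0) = 317.25 + 65.00 = 382.25
Eq. 2: 1.0(253.8) - 0.7(50.0) = 253.80 - 35.00 = 218.80
Eq. 3: 0.9(253.8) - 0.8(50.0) + 0.2(28.9) = 228.42 - 40.00 + 5.78 = 194.20
Combination 3 gives the minimum: 194.20 kN·m.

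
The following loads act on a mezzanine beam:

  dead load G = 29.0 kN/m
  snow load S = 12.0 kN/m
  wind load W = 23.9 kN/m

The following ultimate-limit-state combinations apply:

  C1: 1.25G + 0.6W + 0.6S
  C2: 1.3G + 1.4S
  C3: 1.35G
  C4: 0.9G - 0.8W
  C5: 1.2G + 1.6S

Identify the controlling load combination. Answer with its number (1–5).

C1: 1.25(29.0) + 0.6(23.9) + 0.6(12.0) = 57.8
C2: 1.3(29.0) + 1.4(12.0) = 54.5
C3: 1.35(29.0) = 39.2
C4: 0.9(29.0) - 0.8(23.9) = 7.0
C5: 1.2(29.0) + 1.6(12.0) = 54.0
The largest value is 57.8 kN/m from combination 1.

Combination 1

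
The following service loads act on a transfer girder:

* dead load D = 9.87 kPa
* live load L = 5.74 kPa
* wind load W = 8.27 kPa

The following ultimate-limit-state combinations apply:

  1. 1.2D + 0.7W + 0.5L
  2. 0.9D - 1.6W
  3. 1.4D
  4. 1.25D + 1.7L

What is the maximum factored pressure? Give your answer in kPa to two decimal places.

22.10 kPa

1. 1.2(9.87) + 0.7(8.27) + 0.5(5.74) = 11.84 + 5.79 + 2.87 = 20.50
2. 0.9(9.87) - 1.6(8.27) = 8.88 - 13.23 = -4.35
3. 1.4(9.87) = 13.82
4. 1.25(9.87) + 1.7(5.74) = 12.34 + 9.76 = 22.10
Combination 4 governs: p_u = 22.10 kPa.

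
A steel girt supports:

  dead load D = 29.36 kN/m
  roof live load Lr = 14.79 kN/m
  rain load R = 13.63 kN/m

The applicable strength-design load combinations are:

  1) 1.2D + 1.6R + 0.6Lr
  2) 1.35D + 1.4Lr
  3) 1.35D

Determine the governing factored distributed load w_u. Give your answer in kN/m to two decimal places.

1) 1.2(29.36) + 1.6(13.63) + 0.6(14.79) = 65.91
2) 1.35(29.36) + 1.4(14.79) = 60.34
3) 1.35(29.36) = 39.64
The controlling combination is 1, giving 65.91 kN/m.

65.91 kN/m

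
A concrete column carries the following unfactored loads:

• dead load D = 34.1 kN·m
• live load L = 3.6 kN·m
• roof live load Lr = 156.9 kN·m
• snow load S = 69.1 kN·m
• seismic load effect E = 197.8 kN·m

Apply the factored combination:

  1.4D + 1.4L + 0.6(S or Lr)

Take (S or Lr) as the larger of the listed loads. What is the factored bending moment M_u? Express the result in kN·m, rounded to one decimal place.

(S or Lr) → Lr = 156.9 kN·m.
1.4(34.1) + 1.4(3.6) + 0.6(156.9) = 146.9
M_u = 146.9 kN·m.

146.9 kN·m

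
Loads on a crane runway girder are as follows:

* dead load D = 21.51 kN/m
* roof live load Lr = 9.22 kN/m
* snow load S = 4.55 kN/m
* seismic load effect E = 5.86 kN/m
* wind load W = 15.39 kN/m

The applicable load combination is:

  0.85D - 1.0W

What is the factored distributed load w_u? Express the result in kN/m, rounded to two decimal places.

0.85(21.51) - 1.0(15.39) = 18.28 - 15.39 = 2.89
w_u = 2.89 kN/m.

2.89 kN/m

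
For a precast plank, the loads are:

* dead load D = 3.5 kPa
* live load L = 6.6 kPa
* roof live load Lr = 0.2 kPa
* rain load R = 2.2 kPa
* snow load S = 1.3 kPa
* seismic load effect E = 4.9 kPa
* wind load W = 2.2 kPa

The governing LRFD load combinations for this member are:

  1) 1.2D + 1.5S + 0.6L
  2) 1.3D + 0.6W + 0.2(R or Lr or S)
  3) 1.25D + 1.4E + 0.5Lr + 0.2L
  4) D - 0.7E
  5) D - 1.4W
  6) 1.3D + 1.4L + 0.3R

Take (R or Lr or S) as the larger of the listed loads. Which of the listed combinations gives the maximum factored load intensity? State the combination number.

Combination 6

(R or Lr or S) → R = 2.2 kPa.
1) 1.2(3.5) + 1.5(1.3) + 0.6(6.6) = 10.1
2) 1.3(3.5) + 0.6(2.2) + 0.2(2.2) = 4.6 + 1.3 + 0.4 = 6.3
3) 1.25(3.5) + 1.4(4.9) + 0.5(0.2) + 0.2(6.6) = 4.4 + 6.9 + 0.1 + 1.3 = 12.7
4) 1.0(3.5) - 0.7(4.9) = 3.5 - 3.4 = 0.1
5) 1.0(3.5) - 1.4(2.2) = 3.5 - 3.1 = 0.4
6) 1.3(3.5) + 1.4(6.6) + 0.3(2.2) = 4.6 + 9.2 + 0.7 = 14.5
The largest value is 14.5 kPa from combination 6.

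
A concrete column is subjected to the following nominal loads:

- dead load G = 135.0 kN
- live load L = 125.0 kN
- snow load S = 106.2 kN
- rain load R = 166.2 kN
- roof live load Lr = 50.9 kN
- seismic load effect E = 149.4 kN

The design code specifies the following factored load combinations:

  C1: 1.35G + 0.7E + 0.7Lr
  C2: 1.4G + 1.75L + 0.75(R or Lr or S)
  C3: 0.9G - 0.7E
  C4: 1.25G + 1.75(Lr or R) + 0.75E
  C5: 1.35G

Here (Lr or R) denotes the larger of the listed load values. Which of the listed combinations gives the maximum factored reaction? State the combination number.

(R or Lr or S) → R = 166.2 kN; (Lr or R) → R = 166.2 kN.
C1: 1.35(135.0) + 0.7(149.4) + 0.7(50.9) = 322.5
C2: 1.4(135.0) + 1.75(125.0) + 0.75(166.2) = 532.4
C3: 0.9(135.0) - 0.7(149.4) = 16.9
C4: 1.25(135.0) + 1.75(166.2) + 0.75(149.4) = 571.7
C5: 1.35(135.0) = 182.3
The largest value is 571.7 kN from combination 4.

Combination 4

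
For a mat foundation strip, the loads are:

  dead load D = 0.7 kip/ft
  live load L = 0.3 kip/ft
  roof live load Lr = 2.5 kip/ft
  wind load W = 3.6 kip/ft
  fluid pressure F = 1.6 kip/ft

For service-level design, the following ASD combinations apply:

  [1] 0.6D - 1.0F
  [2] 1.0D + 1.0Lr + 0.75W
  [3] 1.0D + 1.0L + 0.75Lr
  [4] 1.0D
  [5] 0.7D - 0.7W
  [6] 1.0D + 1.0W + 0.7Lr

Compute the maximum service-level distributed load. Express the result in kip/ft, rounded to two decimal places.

[1] 0.6(0.7) - 1.0(1.6) = -1.18
[2] 1.0(0.7) + 1.0(2.5) + 0.75(3.6) = 5.90
[3] 1.0(0.7) + 1.0(0.3) + 0.75(2.5) = 2.88
[4] 1.0(0.7) = 0.70
[5] 0.7(0.7) - 0.7(3.6) = -2.03
[6] 1.0(0.7) + 1.0(3.6) + 0.7(2.5) = 6.05
Combination 6 governs: w = 6.05 kip/ft.

6.05 kip/ft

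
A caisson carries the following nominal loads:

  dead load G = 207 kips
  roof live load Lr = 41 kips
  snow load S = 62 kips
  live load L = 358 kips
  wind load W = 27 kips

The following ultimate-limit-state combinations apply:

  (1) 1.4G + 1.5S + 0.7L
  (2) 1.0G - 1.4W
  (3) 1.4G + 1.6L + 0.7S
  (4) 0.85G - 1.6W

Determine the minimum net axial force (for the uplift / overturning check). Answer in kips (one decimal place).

132.8 kips

(1) 1.4(207) + 1.5(62) + 0.7(358) = 633.4
(2) 1.0(207) - 1.4(27) = 169.2
(3) 1.4(207) + 1.6(358) + 0.7(62) = 906.0
(4) 0.85(207) - 1.6(27) = 132.8
Combination 4 gives the minimum: 132.8 kips.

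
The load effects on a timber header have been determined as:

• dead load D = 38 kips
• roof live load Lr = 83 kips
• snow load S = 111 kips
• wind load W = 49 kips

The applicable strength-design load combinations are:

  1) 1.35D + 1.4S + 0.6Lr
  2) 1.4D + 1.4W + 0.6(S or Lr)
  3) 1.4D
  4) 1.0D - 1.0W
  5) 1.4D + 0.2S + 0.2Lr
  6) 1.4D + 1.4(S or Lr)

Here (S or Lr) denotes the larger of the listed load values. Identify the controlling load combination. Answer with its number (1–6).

(S or Lr) → S = 111 kips.
1) 1.35(38) + 1.4(111) + 0.6(83) = 256.50
2) 1.4(38) + 1.4(49) + 0.6(111) = 188.40
3) 1.4(38) = 53.20
4) 1.0(38) - 1.0(49) = -11.00
5) 1.4(38) + 0.2(111) + 0.2(83) = 92.00
6) 1.4(38) + 1.4(111) = 208.60
The largest value is 256.50 kips from combination 1.

Combination 1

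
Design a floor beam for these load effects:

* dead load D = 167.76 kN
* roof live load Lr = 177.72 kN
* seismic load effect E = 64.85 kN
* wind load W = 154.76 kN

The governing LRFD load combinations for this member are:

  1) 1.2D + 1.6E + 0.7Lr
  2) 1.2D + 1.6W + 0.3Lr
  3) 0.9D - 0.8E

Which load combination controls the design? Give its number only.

Combination 2

1) 1.2(167.76) + 1.6(64.85) + 0.7(177.72) = 429.48
2) 1.2(167.76) + 1.6(154.76) + 0.3(177.72) = 502.24
3) 0.9(167.76) - 0.8(64.85) = 150.98 - 51.88 = 99.10
The largest value is 502.24 kN from combination 2.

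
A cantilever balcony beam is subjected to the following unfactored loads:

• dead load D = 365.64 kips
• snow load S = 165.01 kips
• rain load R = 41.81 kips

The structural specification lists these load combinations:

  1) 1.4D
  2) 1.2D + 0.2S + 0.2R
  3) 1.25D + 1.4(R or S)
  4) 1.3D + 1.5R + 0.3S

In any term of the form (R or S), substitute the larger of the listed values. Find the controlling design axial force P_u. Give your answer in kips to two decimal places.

688.06 kips

(R or S) → S = 165.01 kips.
1) 1.4(365.64) = 511.90
2) 1.2(365.64) + 0.2(165.01) + 0.2(41.81) = 438.77 + 33.00 + 8.36 = 480.13
3) 1.25(365.64) + 1.4(165.01) = 457.05 + 231.01 = 688.06
4) 1.3(365.64) + 1.5(41.81) + 0.3(165.01) = 475.33 + 62.72 + 49.50 = 587.55
Maximum is from combination 3.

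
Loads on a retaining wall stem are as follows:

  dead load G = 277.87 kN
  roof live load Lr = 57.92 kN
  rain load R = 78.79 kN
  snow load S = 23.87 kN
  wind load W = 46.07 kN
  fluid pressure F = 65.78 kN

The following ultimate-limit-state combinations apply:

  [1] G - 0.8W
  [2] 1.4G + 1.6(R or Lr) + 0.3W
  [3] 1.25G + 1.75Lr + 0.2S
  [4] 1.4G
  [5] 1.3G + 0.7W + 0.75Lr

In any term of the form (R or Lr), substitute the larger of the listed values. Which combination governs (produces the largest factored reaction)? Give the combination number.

(R or Lr) → R = 78.79 kN.
[1] 1.0(277.87) - 0.8(46.07) = 241.01
[2] 1.4(277.87) + 1.6(78.79) + 0.3(46.07) = 528.90
[3] 1.25(277.87) + 1.75(57.92) + 0.2(23.87) = 453.47
[4] 1.4(277.87) = 389.02
[5] 1.3(277.87) + 0.7(46.07) + 0.75(57.92) = 436.92
The largest value is 528.90 kN from combination 2.

Combination 2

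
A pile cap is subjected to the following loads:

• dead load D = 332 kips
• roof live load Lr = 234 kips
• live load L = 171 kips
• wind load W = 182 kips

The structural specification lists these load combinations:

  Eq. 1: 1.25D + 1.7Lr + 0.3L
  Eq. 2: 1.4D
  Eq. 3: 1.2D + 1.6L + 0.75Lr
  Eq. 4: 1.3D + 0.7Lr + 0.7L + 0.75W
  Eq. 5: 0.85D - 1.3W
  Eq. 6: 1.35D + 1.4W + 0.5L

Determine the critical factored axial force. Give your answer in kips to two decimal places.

864.10 kips

Eq. 1: 1.25(332) + 1.7(234) + 0.3(171) = 864.10
Eq. 2: 1.4(332) = 464.80
Eq. 3: 1.2(332) + 1.6(171) + 0.75(234) = 847.50
Eq. 4: 1.3(332) + 0.7(234) + 0.7(171) + 0.75(182) = 851.60
Eq. 5: 0.85(332) - 1.3(182) = 45.60
Eq. 6: 1.35(332) + 1.4(182) + 0.5(171) = 788.50
Combination 1 governs: P_u = 864.10 kips.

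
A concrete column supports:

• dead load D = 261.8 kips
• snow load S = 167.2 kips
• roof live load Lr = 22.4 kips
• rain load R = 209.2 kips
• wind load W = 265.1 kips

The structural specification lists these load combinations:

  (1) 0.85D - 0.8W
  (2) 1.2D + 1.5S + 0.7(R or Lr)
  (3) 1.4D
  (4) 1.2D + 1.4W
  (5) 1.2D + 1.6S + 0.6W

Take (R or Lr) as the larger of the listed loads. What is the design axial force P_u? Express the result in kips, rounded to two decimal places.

740.74 kips

(R or Lr) → R = 209.2 kips.
(1) 0.85(261.8) - 0.8(265.1) = 222.53 - 212.08 = 10.45
(2) 1.2(261.8) + 1.5(167.2) + 0.7(209.2) = 314.16 + 250.80 + 146.44 = 711.40
(3) 1.4(261.8) = 366.52
(4) 1.2(261.8) + 1.4(265.1) = 314.16 + 371.14 = 685.30
(5) 1.2(261.8) + 1.6(167.2) + 0.6(265.1) = 314.16 + 267.52 + 159.06 = 740.74
The controlling combination is 5, giving 740.74 kips.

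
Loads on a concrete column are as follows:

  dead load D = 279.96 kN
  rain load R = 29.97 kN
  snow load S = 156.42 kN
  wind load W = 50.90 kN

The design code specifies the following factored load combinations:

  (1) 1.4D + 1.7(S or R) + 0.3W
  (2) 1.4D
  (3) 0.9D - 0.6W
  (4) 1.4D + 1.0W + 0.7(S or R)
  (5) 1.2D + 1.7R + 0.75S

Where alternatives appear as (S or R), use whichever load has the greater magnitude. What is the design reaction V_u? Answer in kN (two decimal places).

673.13 kN

(S or R) → S = 156.42 kN.
(1) 1.4(279.96) + 1.7(156.42) + 0.3(50.90) = 673.13
(2) 1.4(279.96) = 391.94
(3) 0.9(279.96) - 0.6(50.90) = 251.96 - 30.54 = 221.42
(4) 1.4(279.96) + 1.0(50.90) + 0.7(156.42) = 552.34
(5) 1.2(279.96) + 1.7(29.97) + 0.75(156.42) = 335.95 + 50.95 + 117.32 = 504.22
Maximum is from combination 1.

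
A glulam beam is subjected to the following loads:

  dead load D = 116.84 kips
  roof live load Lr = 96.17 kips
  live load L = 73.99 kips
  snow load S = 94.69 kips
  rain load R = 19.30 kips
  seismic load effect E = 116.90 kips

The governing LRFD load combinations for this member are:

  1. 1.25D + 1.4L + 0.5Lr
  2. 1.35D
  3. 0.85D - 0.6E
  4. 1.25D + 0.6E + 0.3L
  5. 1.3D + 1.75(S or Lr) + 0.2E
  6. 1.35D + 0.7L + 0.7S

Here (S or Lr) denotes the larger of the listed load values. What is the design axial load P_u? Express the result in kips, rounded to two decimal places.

343.57 kips

(S or Lr) → Lr = 96.17 kips.
1. 1.25(116.84) + 1.4(73.99) + 0.5(96.17) = 297.72
2. 1.35(116.84) = 157.73
3. 0.85(116.84) - 0.6(116.90) = 29.17
4. 1.25(116.84) + 0.6(116.90) + 0.3(73.99) = 238.39
5. 1.3(116.84) + 1.75(96.17) + 0.2(116.90) = 343.57
6. 1.35(116.84) + 0.7(73.99) + 0.7(94.69) = 275.81
Combination 5 governs: P_u = 343.57 kips.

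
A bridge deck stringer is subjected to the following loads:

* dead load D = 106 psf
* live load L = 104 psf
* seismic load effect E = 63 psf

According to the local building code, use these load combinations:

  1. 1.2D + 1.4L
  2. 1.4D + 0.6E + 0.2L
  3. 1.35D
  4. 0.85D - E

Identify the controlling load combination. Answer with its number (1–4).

1. 1.2(106) + 1.4(104) = 127.20 + 145.60 = 272.80
2. 1.4(106) + 0.6(63) + 0.2(104) = 148.40 + 37.80 + 20.80 = 207.00
3. 1.35(106) = 143.10
4. 0.85(106) - 1.0(63) = 90.10 - 63.00 = 27.10
The largest value is 272.80 psf from combination 1.

Combination 1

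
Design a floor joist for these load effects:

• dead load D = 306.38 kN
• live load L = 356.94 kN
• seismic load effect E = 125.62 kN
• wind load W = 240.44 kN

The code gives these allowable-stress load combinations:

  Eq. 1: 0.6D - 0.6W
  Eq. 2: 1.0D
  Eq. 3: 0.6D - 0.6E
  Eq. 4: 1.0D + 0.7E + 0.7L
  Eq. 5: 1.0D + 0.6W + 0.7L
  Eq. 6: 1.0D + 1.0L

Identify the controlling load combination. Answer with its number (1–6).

Combination 5

Eq. 1: 0.6(306.38) - 0.6(240.44) = 39.56
Eq. 2: 1.0(306.38) = 306.38
Eq. 3: 0.6(306.38) - 0.6(125.62) = 108.46
Eq. 4: 1.0(306.38) + 0.7(125.62) + 0.7(356.94) = 644.17
Eq. 5: 1.0(306.38) + 0.6(240.44) + 0.7(356.94) = 700.50
Eq. 6: 1.0(306.38) + 1.0(356.94) = 663.32
The largest value is 700.50 kN from combination 5.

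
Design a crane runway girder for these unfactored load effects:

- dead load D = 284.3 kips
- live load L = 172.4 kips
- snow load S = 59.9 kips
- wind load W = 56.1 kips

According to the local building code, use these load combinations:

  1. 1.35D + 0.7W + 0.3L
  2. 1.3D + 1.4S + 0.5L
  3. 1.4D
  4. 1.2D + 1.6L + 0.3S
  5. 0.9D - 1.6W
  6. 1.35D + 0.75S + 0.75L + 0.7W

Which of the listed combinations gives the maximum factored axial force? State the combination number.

1. 1.35(284.3) + 0.7(56.1) + 0.3(172.4) = 383.8 + 39.3 + 51.7 = 474.8
2. 1.3(284.3) + 1.4(59.9) + 0.5(172.4) = 369.6 + 83.9 + 86.2 = 539.7
3. 1.4(284.3) = 398.0
4. 1.2(284.3) + 1.6(172.4) + 0.3(59.9) = 341.2 + 275.8 + 18.0 = 635.0
5. 0.9(284.3) - 1.6(56.1) = 255.9 - 89.8 = 166.1
6. 1.35(284.3) + 0.75(59.9) + 0.75(172.4) + 0.7(56.1) = 383.8 + 44.9 + 129.3 + 39.3 = 597.3
The largest value is 635.0 kips from combination 4.

Combination 4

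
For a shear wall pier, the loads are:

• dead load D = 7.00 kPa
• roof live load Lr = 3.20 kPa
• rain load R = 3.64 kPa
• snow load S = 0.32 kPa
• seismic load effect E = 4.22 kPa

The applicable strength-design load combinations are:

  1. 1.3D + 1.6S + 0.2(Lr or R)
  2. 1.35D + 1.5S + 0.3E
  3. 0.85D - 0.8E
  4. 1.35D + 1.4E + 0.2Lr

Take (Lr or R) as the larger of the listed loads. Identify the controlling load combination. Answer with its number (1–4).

Combination 4

(Lr or R) → R = 3.64 kPa.
1. 1.3(7.00) + 1.6(0.32) + 0.2(3.64) = 10.34
2. 1.35(7.00) + 1.5(0.32) + 0.3(4.22) = 11.20
3. 0.85(7.00) - 0.8(4.22) = 2.57
4. 1.35(7.00) + 1.4(4.22) + 0.2(3.20) = 16.00
The largest value is 16.00 kPa from combination 4.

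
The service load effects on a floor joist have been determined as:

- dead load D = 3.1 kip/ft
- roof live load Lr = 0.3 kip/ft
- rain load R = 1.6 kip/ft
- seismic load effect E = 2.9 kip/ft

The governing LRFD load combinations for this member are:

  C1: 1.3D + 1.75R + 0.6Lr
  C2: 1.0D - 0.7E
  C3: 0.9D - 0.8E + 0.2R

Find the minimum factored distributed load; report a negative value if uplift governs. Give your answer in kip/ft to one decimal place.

C1: 1.3(3.1) + 1.75(1.6) + 0.6(0.3) = 4.0 + 2.8 + 0.2 = 7.0
C2: 1.0(3.1) - 0.7(2.9) = 3.1 - 2.0 = 1.1
C3: 0.9(3.1) - 0.8(2.9) + 0.2(1.6) = 2.8 - 2.3 + 0.3 = 0.8
Combination 3 gives the minimum: 0.8 kip/ft.

0.8 kip/ft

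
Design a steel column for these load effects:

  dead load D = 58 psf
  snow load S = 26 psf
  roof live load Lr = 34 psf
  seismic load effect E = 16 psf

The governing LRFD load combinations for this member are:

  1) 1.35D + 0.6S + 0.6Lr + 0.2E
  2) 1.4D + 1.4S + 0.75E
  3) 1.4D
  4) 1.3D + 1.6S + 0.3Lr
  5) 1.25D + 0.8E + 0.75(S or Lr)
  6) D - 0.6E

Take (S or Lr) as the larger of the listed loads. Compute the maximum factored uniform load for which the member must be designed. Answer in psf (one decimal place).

129.6 psf

(S or Lr) → Lr = 34 psf.
1) 1.35(58) + 0.6(26) + 0.6(34) + 0.2(16) = 78.3 + 15.6 + 20.4 + 3.2 = 117.5
2) 1.4(58) + 1.4(26) + 0.75(16) = 81.2 + 36.4 + 12.0 = 129.6
3) 1.4(58) = 81.2
4) 1.3(58) + 1.6(26) + 0.3(34) = 75.4 + 41.6 + 10.2 = 127.2
5) 1.25(58) + 0.8(16) + 0.75(34) = 72.5 + 12.8 + 25.5 = 110.8
6) 1.0(58) - 0.6(16) = 58.0 - 9.6 = 48.4
Combination 2 governs: q_u = 129.6 psf.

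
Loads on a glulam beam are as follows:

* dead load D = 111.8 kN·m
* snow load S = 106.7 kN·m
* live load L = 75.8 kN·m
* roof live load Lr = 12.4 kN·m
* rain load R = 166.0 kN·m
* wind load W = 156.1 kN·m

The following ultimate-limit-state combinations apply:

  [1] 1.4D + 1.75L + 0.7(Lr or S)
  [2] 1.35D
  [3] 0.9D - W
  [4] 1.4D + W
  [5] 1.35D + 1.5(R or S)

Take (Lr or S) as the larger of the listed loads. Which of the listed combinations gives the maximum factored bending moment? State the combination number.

(Lr or S) → S = 106.7 kN·m; (R or S) → R = 166.0 kN·m.
[1] 1.4(111.8) + 1.75(75.8) + 0.7(106.7) = 156.52 + 132.65 + 74.69 = 363.86
[2] 1.35(111.8) = 150.93
[3] 0.9(111.8) - 1.0(156.1) = 100.62 - 156.10 = -55.48
[4] 1.4(111.8) + 1.0(156.1) = 156.52 + 156.10 = 312.62
[5] 1.35(111.8) + 1.5(166.0) = 150.93 + 249.00 = 399.93
The largest value is 399.93 kN·m from combination 5.

Combination 5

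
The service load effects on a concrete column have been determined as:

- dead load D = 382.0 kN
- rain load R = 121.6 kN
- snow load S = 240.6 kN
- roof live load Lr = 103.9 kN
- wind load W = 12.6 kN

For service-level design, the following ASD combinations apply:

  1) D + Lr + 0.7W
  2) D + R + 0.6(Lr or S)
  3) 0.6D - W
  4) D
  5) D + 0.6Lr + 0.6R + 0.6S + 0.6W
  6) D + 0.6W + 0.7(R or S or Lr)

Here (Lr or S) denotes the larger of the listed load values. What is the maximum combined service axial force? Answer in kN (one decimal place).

669.2 kN

(Lr or S) → S = 240.6 kN; (R or S or Lr) → S = 240.6 kN.
1) 1.0(382.0) + 1.0(103.9) + 0.7(12.6) = 494.7
2) 1.0(382.0) + 1.0(121.6) + 0.6(240.6) = 648.0
3) 0.6(382.0) - 1.0(12.6) = 216.6
4) 1.0(382.0) = 382.0
5) 1.0(382.0) + 0.6(103.9) + 0.6(121.6) + 0.6(240.6) + 0.6(12.6) = 669.2
6) 1.0(382.0) + 0.6(12.6) + 0.7(240.6) = 558.0
Maximum is from combination 5.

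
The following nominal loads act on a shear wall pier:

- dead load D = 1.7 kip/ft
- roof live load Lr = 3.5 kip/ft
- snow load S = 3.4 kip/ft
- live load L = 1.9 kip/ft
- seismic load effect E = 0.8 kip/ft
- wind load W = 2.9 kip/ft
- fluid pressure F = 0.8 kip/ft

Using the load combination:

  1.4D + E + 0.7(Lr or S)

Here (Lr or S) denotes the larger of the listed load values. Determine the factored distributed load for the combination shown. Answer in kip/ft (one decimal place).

5.6 kip/ft

(Lr or S) → Lr = 3.5 kip/ft.
1.4(1.7) + 1.0(0.8) + 0.7(3.5) = 5.6
w_u = 5.6 kip/ft.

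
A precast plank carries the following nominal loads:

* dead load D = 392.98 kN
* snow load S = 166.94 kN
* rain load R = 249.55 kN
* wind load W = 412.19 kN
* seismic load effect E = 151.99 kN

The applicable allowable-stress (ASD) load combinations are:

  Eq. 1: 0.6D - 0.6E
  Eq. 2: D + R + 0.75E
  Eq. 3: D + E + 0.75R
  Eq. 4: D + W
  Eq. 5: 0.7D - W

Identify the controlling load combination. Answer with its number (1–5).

Eq. 1: 0.6(392.98) - 0.6(151.99) = 144.59
Eq. 2: 1.0(392.98) + 1.0(249.55) + 0.75(151.99) = 392.98 + 249.55 + 113.99 = 756.52
Eq. 3: 1.0(392.98) + 1.0(151.99) + 0.75(249.55) = 392.98 + 151.99 + 187.16 = 732.13
Eq. 4: 1.0(392.98) + 1.0(412.19) = 392.98 + 412.19 = 805.17
Eq. 5: 0.7(392.98) - 1.0(412.19) = 275.09 - 412.19 = -137.10
The largest value is 805.17 kN from combination 4.

Combination 4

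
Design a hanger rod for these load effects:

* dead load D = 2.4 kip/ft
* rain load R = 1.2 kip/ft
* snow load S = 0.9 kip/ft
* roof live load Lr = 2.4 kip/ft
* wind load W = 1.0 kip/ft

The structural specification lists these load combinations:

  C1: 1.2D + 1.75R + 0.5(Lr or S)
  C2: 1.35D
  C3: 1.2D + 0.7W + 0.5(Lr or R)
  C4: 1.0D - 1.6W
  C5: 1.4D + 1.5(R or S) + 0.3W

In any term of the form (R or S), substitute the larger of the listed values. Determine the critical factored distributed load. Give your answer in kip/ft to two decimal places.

(Lr or S) → Lr = 2.4 kip/ft; (Lr or R) → Lr = 2.4 kip/ft; (R or S) → R = 1.2 kip/ft.
C1: 1.2(2.4) + 1.75(1.2) + 0.5(2.4) = 2.88 + 2.10 + 1.20 = 6.18
C2: 1.35(2.4) = 3.24
C3: 1.2(2.4) + 0.7(1.0) + 0.5(2.4) = 2.88 + 0.70 + 1.20 = 4.78
C4: 1.0(2.4) - 1.6(1.0) = 2.40 - 1.60 = 0.80
C5: 1.4(2.4) + 1.5(1.2) + 0.3(1.0) = 3.36 + 1.80 + 0.30 = 5.46
Combination 1 governs: w_u = 6.18 kip/ft.

6.18 kip/ft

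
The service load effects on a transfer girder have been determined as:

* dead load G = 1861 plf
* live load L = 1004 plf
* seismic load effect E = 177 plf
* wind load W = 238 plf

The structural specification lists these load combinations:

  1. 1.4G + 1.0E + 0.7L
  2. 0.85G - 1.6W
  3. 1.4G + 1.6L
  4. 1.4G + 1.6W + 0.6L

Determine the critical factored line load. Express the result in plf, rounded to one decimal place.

4211.8 plf

1. 1.4(1861) + 1.0(177) + 0.7(1004) = 2605.4 + 177.0 + 702.8 = 3485.2
2. 0.85(1861) - 1.6(238) = 1581.9 - 380.8 = 1201.1
3. 1.4(1861) + 1.6(1004) = 2605.4 + 1606.4 = 4211.8
4. 1.4(1861) + 1.6(238) + 0.6(1004) = 2605.4 + 380.8 + 602.4 = 3588.6
Maximum is from combination 3.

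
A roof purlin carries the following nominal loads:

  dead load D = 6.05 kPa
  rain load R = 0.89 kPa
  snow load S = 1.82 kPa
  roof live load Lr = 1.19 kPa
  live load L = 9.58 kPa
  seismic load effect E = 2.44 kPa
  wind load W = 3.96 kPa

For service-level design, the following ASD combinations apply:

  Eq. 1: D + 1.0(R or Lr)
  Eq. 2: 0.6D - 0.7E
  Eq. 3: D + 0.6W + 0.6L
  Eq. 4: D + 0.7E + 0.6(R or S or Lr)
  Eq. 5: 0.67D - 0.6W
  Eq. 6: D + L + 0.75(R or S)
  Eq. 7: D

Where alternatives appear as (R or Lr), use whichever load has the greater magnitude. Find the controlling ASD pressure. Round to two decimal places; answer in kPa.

(R or Lr) → Lr = 1.19 kPa; (R or S or Lr) → S = 1.82 kPa; (R or S) → S = 1.82 kPa.
Eq. 1: 1.0(6.05) + 1.0(1.19) = 6.05 + 1.19 = 7.24
Eq. 2: 0.6(6.05) - 0.7(2.44) = 3.63 - 1.71 = 1.92
Eq. 3: 1.0(6.05) + 0.6(3.96) + 0.6(9.58) = 14.17
Eq. 4: 1.0(6.05) + 0.7(2.44) + 0.6(1.82) = 6.05 + 1.71 + 1.09 = 8.85
Eq. 5: 0.67(6.05) - 0.6(3.96) = 1.68
Eq. 6: 1.0(6.05) + 1.0(9.58) + 0.75(1.82) = 6.05 + 9.58 + 1.37 = 17.00
Eq. 7: 1.0(6.05) = 6.05
Combination 6 governs: p = 17.00 kPa.

17.00 kPa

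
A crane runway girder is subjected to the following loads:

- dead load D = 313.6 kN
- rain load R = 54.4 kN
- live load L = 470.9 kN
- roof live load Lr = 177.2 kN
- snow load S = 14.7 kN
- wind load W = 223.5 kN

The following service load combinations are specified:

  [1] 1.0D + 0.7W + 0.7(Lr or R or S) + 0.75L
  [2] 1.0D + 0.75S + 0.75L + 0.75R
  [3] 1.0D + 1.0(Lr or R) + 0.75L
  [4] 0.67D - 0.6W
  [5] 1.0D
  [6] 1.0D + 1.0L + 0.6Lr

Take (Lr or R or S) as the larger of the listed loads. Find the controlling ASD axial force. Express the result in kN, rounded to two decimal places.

947.27 kN

(Lr or R or S) → Lr = 177.2 kN; (Lr or R) → Lr = 177.2 kN.
[1] 1.0(313.6) + 0.7(223.5) + 0.7(177.2) + 0.75(470.9) = 313.60 + 156.45 + 124.04 + 353.18 = 947.27
[2] 1.0(313.6) + 0.75(14.7) + 0.75(470.9) + 0.75(54.4) = 718.60
[3] 1.0(313.6) + 1.0(177.2) + 0.75(470.9) = 313.60 + 177.20 + 353.18 = 843.98
[4] 0.67(313.6) - 0.6(223.5) = 210.11 - 134.10 = 76.01
[5] 1.0(313.6) = 313.60
[6] 1.0(313.6) + 1.0(470.9) + 0.6(177.2) = 313.60 + 470.90 + 106.32 = 890.82
The controlling combination is 1, giving 947.27 kN.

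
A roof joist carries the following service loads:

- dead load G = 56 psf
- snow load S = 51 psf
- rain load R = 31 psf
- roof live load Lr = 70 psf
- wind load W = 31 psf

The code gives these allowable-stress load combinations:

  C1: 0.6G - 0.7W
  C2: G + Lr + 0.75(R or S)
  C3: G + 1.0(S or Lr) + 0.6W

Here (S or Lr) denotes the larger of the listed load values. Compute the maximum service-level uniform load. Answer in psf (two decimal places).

(R or S) → S = 51 psf; (S or Lr) → Lr = 70 psf.
C1: 0.6(56) - 0.7(31) = 33.60 - 21.70 = 11.90
C2: 1.0(56) + 1.0(70) + 0.75(51) = 56.00 + 70.00 + 38.25 = 164.25
C3: 1.0(56) + 1.0(70) + 0.6(31) = 56.00 + 70.00 + 18.60 = 144.60
The controlling combination is 2, giving 164.25 psf.

164.25 psf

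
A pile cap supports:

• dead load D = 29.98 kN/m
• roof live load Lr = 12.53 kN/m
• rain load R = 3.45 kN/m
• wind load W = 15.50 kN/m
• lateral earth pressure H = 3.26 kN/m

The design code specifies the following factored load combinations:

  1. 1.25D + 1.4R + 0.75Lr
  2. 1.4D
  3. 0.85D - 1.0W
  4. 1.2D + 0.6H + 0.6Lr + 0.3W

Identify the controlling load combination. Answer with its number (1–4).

1. 1.25(29.98) + 1.4(3.45) + 0.75(12.53) = 51.70
2. 1.4(29.98) = 41.97
3. 0.85(29.98) - 1.0(15.50) = 9.98
4. 1.2(29.98) + 0.6(3.26) + 0.6(12.53) + 0.3(15.50) = 50.10
The largest value is 51.70 kN/m from combination 1.

Combination 1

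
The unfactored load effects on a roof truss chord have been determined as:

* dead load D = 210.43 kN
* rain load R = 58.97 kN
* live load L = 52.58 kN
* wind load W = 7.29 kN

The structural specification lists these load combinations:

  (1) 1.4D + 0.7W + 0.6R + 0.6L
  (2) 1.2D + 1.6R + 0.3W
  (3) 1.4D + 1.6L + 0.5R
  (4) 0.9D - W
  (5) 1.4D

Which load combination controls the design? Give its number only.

Combination 3

(1) 1.4(210.43) + 0.7(7.29) + 0.6(58.97) + 0.6(52.58) = 366.64
(2) 1.2(210.43) + 1.6(58.97) + 0.3(7.29) = 252.52 + 94.35 + 2.19 = 349.06
(3) 1.4(210.43) + 1.6(52.58) + 0.5(58.97) = 294.60 + 84.13 + 29.49 = 408.22
(4) 0.9(210.43) - 1.0(7.29) = 189.39 - 7.29 = 182.10
(5) 1.4(210.43) = 294.60
The largest value is 408.22 kN from combination 3.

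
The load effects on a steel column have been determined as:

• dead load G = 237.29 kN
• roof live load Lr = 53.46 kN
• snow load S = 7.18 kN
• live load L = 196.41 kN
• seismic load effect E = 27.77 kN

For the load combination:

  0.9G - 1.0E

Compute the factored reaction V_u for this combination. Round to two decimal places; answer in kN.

0.9(237.29) - 1.0(27.77) = 213.56 - 27.77 = 185.79
V_u = 185.79 kN.

185.79 kN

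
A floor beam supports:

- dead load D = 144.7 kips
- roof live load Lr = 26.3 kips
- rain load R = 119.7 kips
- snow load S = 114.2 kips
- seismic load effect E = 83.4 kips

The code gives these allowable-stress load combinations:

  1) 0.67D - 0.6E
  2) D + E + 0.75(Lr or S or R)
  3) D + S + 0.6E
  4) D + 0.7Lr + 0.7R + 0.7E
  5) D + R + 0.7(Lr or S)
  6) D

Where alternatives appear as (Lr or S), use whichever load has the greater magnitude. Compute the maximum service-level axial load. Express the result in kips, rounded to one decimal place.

(Lr or S or R) → R = 119.7 kips; (Lr or S) → S = 114.2 kips.
1) 0.67(144.7) - 0.6(83.4) = 96.9 - 50.0 = 46.9
2) 1.0(144.7) + 1.0(83.4) + 0.75(119.7) = 144.7 + 83.4 + 89.8 = 317.9
3) 1.0(144.7) + 1.0(114.2) + 0.6(83.4) = 144.7 + 114.2 + 50.0 = 308.9
4) 1.0(144.7) + 0.7(26.3) + 0.7(119.7) + 0.7(83.4) = 144.7 + 18.4 + 83.8 + 58.4 = 305.3
5) 1.0(144.7) + 1.0(119.7) + 0.7(114.2) = 144.7 + 119.7 + 79.9 = 344.3
6) 1.0(144.7) = 144.7
The controlling combination is 5, giving 344.3 kips.

344.3 kips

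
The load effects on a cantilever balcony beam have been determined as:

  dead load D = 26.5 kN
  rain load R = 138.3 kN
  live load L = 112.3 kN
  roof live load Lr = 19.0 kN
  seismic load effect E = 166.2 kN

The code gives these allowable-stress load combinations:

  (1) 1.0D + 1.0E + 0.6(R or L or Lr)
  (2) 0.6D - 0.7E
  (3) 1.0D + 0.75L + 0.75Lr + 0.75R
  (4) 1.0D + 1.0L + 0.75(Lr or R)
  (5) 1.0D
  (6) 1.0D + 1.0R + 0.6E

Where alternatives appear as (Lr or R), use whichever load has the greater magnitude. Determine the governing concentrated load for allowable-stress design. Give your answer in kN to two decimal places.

(R or L or Lr) → R = 138.3 kN; (Lr or R) → R = 138.3 kN.
(1) 1.0(26.5) + 1.0(166.2) + 0.6(138.3) = 26.50 + 166.20 + 82.98 = 275.68
(2) 0.6(26.5) - 0.7(166.2) = 15.90 - 116.34 = -100.44
(3) 1.0(26.5) + 0.75(112.3) + 0.75(19.0) + 0.75(138.3) = 228.70
(4) 1.0(26.5) + 1.0(112.3) + 0.75(138.3) = 26.50 + 112.30 + 103.73 = 242.53
(5) 1.0(26.5) = 26.50
(6) 1.0(26.5) + 1.0(138.3) + 0.6(166.2) = 26.50 + 138.30 + 99.72 = 264.52
Combination 1 governs: P = 275.68 kN.

275.68 kN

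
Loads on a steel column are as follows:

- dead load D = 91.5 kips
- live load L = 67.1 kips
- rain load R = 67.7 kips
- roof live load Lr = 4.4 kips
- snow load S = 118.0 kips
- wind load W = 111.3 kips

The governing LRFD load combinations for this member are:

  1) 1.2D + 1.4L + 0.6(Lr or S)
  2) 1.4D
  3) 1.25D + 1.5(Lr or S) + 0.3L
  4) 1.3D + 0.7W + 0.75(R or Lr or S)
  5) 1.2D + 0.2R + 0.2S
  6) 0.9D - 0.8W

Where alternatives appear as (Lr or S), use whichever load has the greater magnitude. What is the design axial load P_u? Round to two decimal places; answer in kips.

311.51 kips

(Lr or S) → S = 118.0 kips; (R or Lr or S) → S = 118.0 kips.
1) 1.2(91.5) + 1.4(67.1) + 0.6(118.0) = 109.80 + 93.94 + 70.80 = 274.54
2) 1.4(91.5) = 128.10
3) 1.25(91.5) + 1.5(118.0) + 0.3(67.1) = 114.38 + 177.00 + 20.13 = 311.51
4) 1.3(91.5) + 0.7(111.3) + 0.75(118.0) = 118.95 + 77.91 + 88.50 = 285.36
5) 1.2(91.5) + 0.2(67.7) + 0.2(118.0) = 109.80 + 13.54 + 23.60 = 146.94
6) 0.9(91.5) - 0.8(111.3) = 82.35 - 89.04 = -6.69
Maximum is from combination 3.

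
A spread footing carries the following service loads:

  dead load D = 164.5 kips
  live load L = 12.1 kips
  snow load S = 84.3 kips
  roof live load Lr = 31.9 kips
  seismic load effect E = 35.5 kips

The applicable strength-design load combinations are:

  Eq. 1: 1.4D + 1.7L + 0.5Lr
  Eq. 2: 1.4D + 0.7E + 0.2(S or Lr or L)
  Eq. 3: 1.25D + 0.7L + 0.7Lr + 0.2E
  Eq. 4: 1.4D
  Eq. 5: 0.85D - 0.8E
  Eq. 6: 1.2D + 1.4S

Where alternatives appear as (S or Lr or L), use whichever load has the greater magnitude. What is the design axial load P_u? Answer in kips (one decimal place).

315.4 kips

(S or Lr or L) → S = 84.3 kips.
Eq. 1: 1.4(164.5) + 1.7(12.1) + 0.5(31.9) = 266.8
Eq. 2: 1.4(164.5) + 0.7(35.5) + 0.2(84.3) = 272.0
Eq. 3: 1.25(164.5) + 0.7(12.1) + 0.7(31.9) + 0.2(35.5) = 205.6 + 8.5 + 22.3 + 7.1 = 243.5
Eq. 4: 1.4(164.5) = 230.3
Eq. 5: 0.85(164.5) - 0.8(35.5) = 139.8 - 28.4 = 111.4
Eq. 6: 1.2(164.5) + 1.4(84.3) = 197.4 + 118.0 = 315.4
Maximum is from combination 6.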